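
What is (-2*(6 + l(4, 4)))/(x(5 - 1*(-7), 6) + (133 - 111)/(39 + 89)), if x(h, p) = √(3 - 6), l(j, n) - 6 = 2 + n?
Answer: -25344/12409 + 147456*I*√3/12409 ≈ -2.0424 + 20.582*I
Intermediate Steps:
l(j, n) = 8 + n (l(j, n) = 6 + (2 + n) = 8 + n)
x(h, p) = I*√3 (x(h, p) = √(-3) = I*√3)
(-2*(6 + l(4, 4)))/(x(5 - 1*(-7), 6) + (133 - 111)/(39 + 89)) = (-2*(6 + (8 + 4)))/(I*√3 + (133 - 111)/(39 + 89)) = (-2*(6 + 12))/(I*√3 + 22/128) = (-2*18)/(I*√3 + 22*(1/128)) = -36/(I*√3 + 11/64) = -36/(11/64 + I*√3)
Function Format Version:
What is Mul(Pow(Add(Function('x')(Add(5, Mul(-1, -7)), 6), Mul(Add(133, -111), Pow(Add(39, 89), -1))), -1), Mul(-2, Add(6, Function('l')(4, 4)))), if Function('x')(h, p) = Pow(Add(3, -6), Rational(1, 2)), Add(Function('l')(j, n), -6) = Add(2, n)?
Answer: Add(Rational(-25344, 12409), Mul(Rational(147456, 12409), I, Pow(3, Rational(1, 2)))) ≈ Add(-2.0424, Mul(20.582, I))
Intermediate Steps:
Function('l')(j, n) = Add(8, n) (Function('l')(j, n) = Add(6, Add(2, n)) = Add(8, n))
Function('x')(h, p) = Mul(I, Pow(3, Rational(1, 2))) (Function('x')(h, p) = Pow(-3, Rational(1, 2)) = Mul(I, Pow(3, Rational(1, 2))))
Mul(Pow(Add(Function('x')(Add(5, Mul(-1, -7)), 6), Mul(Add(133, -111), Pow(Add(39, 89), -1))), -1), Mul(-2, Add(6, Function('l')(4, 4)))) = Mul(Pow(Add(Mul(I, Pow(3, Rational(1, 2))), Mul(Add(133, -111), Pow(Add(39, 89), -1))), -1), Mul(-2, Add(6, Add(8, 4)))) = Mul(Pow(Add(Mul(I, Pow(3, Rational(1, 2))), Mul(22, Pow(128, -1))), -1), Mul(-2, Add(6, 12))) = Mul(Pow(Add(Mul(I, Pow(3, Rational(1, 2))), Mul(22, Rational(1, 128))), -1), Mul(-2, 18)) = Mul(Pow(Add(Mul(I, Pow(3, Rational(1, 2))), Rational(11, 64)), -1), -36) = Mul(Pow(Add(Rational(11, 64), Mul(I, Pow(3, Rational(1, 2)))), -1), -36) = Mul(-36, Pow(Add(Rational(11, 64), Mul(I, Pow(3, Rational(1, 2)))), -1))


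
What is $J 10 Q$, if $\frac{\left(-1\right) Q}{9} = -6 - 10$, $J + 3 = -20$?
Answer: $-33120$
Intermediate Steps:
$J = -23$ ($J = -3 - 20 = -23$)
$Q = 144$ ($Q = - 9 \left(-6 - 10\right) = \left(-9\right) \left(-16\right) = 144$)
$J 10 Q = \left(-23\right) 10 \cdot 144 = \left(-230\right) 144 = -33120$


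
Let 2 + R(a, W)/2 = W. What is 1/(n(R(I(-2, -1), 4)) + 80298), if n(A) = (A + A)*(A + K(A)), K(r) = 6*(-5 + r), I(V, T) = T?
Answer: 1/80282 ≈ 1.2456e-5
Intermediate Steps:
K(r) = -30 + 6*r
R(a, W) = -4 + 2*W
n(A) = 2*A*(-30 + 7*A) (n(A) = (A + A)*(A + (-30 + 6*A)) = (2*A)*(-30 + 7*A) = 2*A*(-30 + 7*A))
1/(n(R(I(-2, -1), 4)) + 80298) = 1/(2*(-4 + 2*4)*(-30 + 7*(-4 + 2*4)) + 80298) = 1/(2*(-4 + 8)*(-30 + 7*(-4 + 8)) + 80298) = 1/(2*4*(-30 + 7*4) + 80298) = 1/(2*4*(-30 + 28) + 80298) = 1/(2*4*(-2) + 80298) = 1/(-16 + 80298) = 1/80282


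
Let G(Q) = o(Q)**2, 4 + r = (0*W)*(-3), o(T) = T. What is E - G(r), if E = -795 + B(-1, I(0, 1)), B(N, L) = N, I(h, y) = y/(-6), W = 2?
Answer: -812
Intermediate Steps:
I(h, y) = -y/6 (I(h, y) = y*(-1/6) = -y/6)
r = -4 (r = -4 + (0*2)*(-3) = -4 + 0*(-3) = -4 + 0 = -4)
E = -796 (E = -795 - 1 = -796)
G(Q) = Q**2
E - G(r) = -796 - 1*(-4)**2 = -796 - 1*16 = -796 - 16 = -812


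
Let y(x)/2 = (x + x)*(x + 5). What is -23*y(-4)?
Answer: 368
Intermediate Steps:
y(x) = 4*x*(5 + x) (y(x) = 2*((x + x)*(x + 5)) = 2*((2*x)*(5 + x)) = 2*(2*x*(5 + x)) = 4*x*(5 + x))
-23*y(-4) = -92*(-4)*(5 - 4) = -92*(-4) = -23*(-16) = 368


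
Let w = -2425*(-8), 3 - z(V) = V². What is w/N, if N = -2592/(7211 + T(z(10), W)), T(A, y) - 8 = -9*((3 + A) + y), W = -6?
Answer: -19688575/324 ≈ -60767.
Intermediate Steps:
z(V) = 3 - V²
T(A, y) = -19 - 9*A - 9*y (T(A, y) = 8 - 9*((3 + A) + y) = 8 - 9*(3 + A + y) = 8 + (-27 - 9*A - 9*y) = -19 - 9*A - 9*y)
w = 19400
N = -2592/8119 (N = -2592/(7211 + (-19 - 9*(3 - 1*10²) - 9*(-6))) = -2592/(7211 + (-19 - 9*(3 - 1*100) + 54)) = -2592/(7211 + (-19 - 9*(3 - 100) + 54)) = -2592/(7211 + (-19 - 9*(-97) + 54)) = -2592/(7211 + (-19 + 873 + 54)) = -2592/(7211 + 908) = -2592/8119 ≈ -0.31925)
w/N = 19400/(-2592/8119) = 19400*(-8119/2592) = -19688575/324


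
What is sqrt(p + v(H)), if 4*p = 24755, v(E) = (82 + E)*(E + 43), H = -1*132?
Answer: sqrt(42555)/2 ≈ 103.14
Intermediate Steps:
H = -132
v(E) = (43 + E)*(82 + E) (v(E) = (82 + E)*(43 + E) = (43 + E)*(82 + E))
p = 24755/4 (p = (1/4)*24755 = 24755/4 ≈ 6188.8)
sqrt(p + v(H)) = sqrt(24755/4 + (3526 + (-132)**2 + 125*(-132))) = sqrt(24755/4 + (3526 + 17424 - 16500)) = sqrt(24755/4 + 4450) = sqrt(42555/4) = sqrt(42555)/2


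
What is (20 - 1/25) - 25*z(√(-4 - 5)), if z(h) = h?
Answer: 499/25 - 75*I ≈ 19.96 - 75.0*I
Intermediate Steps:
(20 - 1/25) - 25*z(√(-4 - 5)) = (20 - 1/25) - 25*√(-4 - 5) = (20 - 1*1/25) - 75*I = (20 - 1/25) - 75*I = 499/25 - 75*I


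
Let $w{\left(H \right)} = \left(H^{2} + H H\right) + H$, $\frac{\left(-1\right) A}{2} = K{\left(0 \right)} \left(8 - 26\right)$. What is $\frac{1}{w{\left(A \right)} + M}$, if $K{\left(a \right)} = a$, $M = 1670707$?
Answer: $\frac{1}{1670707} \approx 5.9855 \cdot 10^{-7}$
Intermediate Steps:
$A = 0$ ($A = - 2 \cdot 0 \left(8 - 26\right) = - 2 \cdot 0 \left(-18\right) = \left(-2\right) 0 = 0$)
$w{\left(H \right)} = H + 2 H^{2}$ ($w{\left(H \right)} = \left(H^{2} + H^{2}\right) + H = 2 H^{2} + H = H + 2 H^{2}$)
$\frac{1}{w{\left(A \right)} + M} = \frac{1}{0 \left(1 + 2 \cdot 0\right) + 1670707} = \frac{1}{0 \left(1 + 0\right) + 1670707} = \frac{1}{0 \cdot 1 + 1670707} = \frac{1}{0 + 1670707} = \frac{1}{1670707}$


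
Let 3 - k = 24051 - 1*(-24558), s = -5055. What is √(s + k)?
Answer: I*√53661 ≈ 231.65*I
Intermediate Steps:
k = -48606 (k = 3 - (24051 - 1*(-24558)) = 3 - (24051 + 24558) = 3 - 1*48609 = 3 - 48609 = -48606)
√(s + k) = √(-5055 - 48606) = √(-53661) = I*√53661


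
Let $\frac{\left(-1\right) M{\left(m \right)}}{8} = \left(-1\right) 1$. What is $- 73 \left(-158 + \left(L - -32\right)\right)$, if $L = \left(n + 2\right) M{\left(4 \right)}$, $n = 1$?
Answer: $7446$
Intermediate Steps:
$M{\left(m \right)} = 8$ ($M{\left(m \right)} = - 8 \left(\left(-1\right) 1\right) = \left(-8\right) \left(-1\right) = 8$)
$L = 24$ ($L = \left(1 + 2\right) 8 = 3 \cdot 8 = 24$)
$- 73 \left(-158 + \left(L - -32\right)\right) = - 73 \left(-158 + \left(24 - -32\right)\right) = - 73 \left(-158 + \left(24 + 32\right)\right) = - 73 \left(-158 + 56\right) = \left(-73\right) \left(-102\right) = 7446$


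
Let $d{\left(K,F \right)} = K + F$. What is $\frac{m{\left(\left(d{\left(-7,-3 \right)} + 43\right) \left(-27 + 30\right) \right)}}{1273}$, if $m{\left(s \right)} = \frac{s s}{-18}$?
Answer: $- \frac{1089}{2546} \approx -0.42773$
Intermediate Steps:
$d{\left(K,F \right)} = F + K$
$m{\left(s \right)} = - \frac{s^{2}}{18}$ ($m{\left(s \right)} = s^{2} \left(- \frac{1}{18}\right) = - \frac{s^{2}}{18}$)
$\frac{m{\left(\left(d{\left(-7,-3 \right)} + 43\right) \left(-27 + 30\right) \right)}}{1273} = \frac{\left(- \frac{1}{18}\right) \left(\left(\left(-3 - 7\right) + 43\right) \left(-27 + 30\right)\right)^{2}}{1273} = - \frac{\left(\left(-10 + 43\right) 3\right)^{2}}{18} \cdot \frac{1}{1273} = - \frac{\left(33 \cdot 3\right)^{2}}{18} \cdot \frac{1}{1273} = - \frac{99^{2}}{18} \cdot \frac{1}{1273} = \left(- \frac{1}{18}\right) 9801 \cdot \frac{1}{1273} = \left(- \frac{1089}{2}\right) \frac{1}{1273} = - \frac{1089}{2546}$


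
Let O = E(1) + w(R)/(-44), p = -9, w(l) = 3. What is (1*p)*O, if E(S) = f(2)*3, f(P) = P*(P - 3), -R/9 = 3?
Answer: 2403/44 ≈ 54.614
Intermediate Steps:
R = -27 (R = -9*3 = -27)
f(P) = P*(-3 + P)
E(S) = -6 (E(S) = (2*(-3 + 2))*3 = (2*(-1))*3 = -2*3 = -6)
O = -267/44 (O = -6 + 3/(-44) = -6 + 3*(-1/44) = -6 - 3/44 = -267/44 ≈ -6.0682)
(1*p)*O = (1*(-9))*(-267/44) = -9*(-267/44) = 2403/44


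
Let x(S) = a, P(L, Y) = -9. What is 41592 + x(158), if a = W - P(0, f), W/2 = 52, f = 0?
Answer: 41705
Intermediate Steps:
W = 104 (W = 2*52 = 104)
a = 113 (a = 104 - 1*(-9) = 104 + 9 = 113)
x(S) = 113
41592 + x(158) = 41592 + 113 = 41705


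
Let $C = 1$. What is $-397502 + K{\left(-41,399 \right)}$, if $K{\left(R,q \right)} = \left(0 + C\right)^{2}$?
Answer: $-397501$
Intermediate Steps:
$K{\left(R,q \right)} = 1$ ($K{\left(R,q \right)} = \left(0 + 1\right)^{2} = 1^{2} = 1$)
$-397502 + K{\left(-41,399 \right)} = -397502 + 1 = -397501$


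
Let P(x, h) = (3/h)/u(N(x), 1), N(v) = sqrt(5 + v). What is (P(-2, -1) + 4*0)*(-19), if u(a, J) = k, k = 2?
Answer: 57/2 ≈ 28.500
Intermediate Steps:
u(a, J) = 2
P(x, h) = 3/(2*h) (P(x, h) = (3/h)/2 = (3/h)*(1/2) = 3/(2*h))
(P(-2, -1) + 4*0)*(-19) = ((3/2)/(-1) + 4*0)*(-19) = ((3/2)*(-1) + 0)*(-19) = (-3/2 + 0)*(-19) = -3/2*(-19) = 57/2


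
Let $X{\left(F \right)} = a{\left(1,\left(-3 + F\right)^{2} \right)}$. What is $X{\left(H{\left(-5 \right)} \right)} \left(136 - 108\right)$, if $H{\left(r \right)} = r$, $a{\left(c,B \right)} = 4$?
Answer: $112$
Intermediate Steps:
$X{\left(F \right)} = 4$
$X{\left(H{\left(-5 \right)} \right)} \left(136 - 108\right) = 4 \left(136 - 108\right) = 4 \cdot 28 = 112$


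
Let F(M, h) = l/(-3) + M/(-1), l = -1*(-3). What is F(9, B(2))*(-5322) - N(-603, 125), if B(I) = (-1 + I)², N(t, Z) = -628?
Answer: 53848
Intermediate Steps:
l = 3
F(M, h) = -1 - M (F(M, h) = 3/(-3) + M/(-1) = 3*(-⅓) + M*(-1) = -1 - M)
F(9, B(2))*(-5322) - N(-603, 125) = (-1 - 1*9)*(-5322) - 1*(-628) = (-1 - 9)*(-5322) + 628 = -10*(-5322) + 628 = 53220 + 628 = 53848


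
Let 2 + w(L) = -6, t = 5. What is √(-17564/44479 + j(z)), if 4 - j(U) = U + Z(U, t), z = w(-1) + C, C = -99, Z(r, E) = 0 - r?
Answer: 4*√445768538/44479 ≈ 1.8987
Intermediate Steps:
w(L) = -8 (w(L) = -2 - 6 = -8)
Z(r, E) = -r
z = -107 (z = -8 - 99 = -107)
j(U) = 4 (j(U) = 4 - (U - U) = 4 - 1*0 = 4 + 0 = 4)
√(-17564/44479 + j(z)) = √(-17564/44479 + 4) = √(160352/44479) = 4*√445768538/44479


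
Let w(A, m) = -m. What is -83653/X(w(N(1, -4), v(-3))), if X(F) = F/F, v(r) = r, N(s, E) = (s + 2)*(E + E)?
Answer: -83653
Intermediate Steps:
N(s, E) = 2*E*(2 + s) (N(s, E) = (2 + s)*(2*E) = 2*E*(2 + s))
X(F) = 1
-83653/X(w(N(1, -4), v(-3))) = -83653/1 = -83653*1 = -83653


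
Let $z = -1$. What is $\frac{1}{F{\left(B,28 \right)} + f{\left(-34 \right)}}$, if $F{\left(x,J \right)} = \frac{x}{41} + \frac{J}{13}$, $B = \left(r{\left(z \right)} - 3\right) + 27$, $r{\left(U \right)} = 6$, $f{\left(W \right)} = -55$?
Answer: $- \frac{533}{27777} \approx -0.019189$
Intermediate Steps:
$B = 30$ ($B = \left(6 - 3\right) + 27 = 3 + 27 = 30$)
$F{\left(x,J \right)} = \frac{J}{13} + \frac{x}{41}$ ($F{\left(x,J \right)} = x \frac{1}{41} + J \frac{1}{13} = \frac{x}{41} + \frac{J}{13} = \frac{J}{13} + \frac{x}{41}$)
$\frac{1}{F{\left(B,28 \right)} + f{\left(-34 \right)}} = \frac{1}{\left(\frac{1}{13} \cdot 28 + \frac{1}{41} \cdot 30\right) - 55} = \frac{1}{\left(\frac{28}{13} + \frac{30}{41}\right) - 55} = \frac{1}{\frac{1538}{533} - 55} = \frac{1}{- \frac{27777}{533}} = - \frac{533}{27777}$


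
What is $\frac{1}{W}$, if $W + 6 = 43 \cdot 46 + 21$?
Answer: $\frac{1}{1993} \approx 0.00050176$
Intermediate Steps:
$W = 1993$ ($W = -6 + \left(43 \cdot 46 + 21\right) = -6 + \left(1978 + 21\right) = -6 + 1999 = 1993$)
$\frac{1}{W} = \frac{1}{1993}$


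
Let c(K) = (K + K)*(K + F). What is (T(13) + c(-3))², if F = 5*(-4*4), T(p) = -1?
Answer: 247009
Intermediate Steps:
F = -80 (F = 5*(-16) = -80)
c(K) = 2*K*(-80 + K) (c(K) = (K + K)*(K - 80) = (2*K)*(-80 + K) = 2*K*(-80 + K))
(T(13) + c(-3))² = (-1 + 2*(-3)*(-80 - 3))² = (-1 + 2*(-3)*(-83))² = (-1 + 498)² = 497² = 247009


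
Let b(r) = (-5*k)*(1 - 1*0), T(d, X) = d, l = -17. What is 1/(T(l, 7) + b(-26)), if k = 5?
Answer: -1/42 ≈ -0.023810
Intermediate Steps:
b(r) = -25 (b(r) = (-5*5)*(1 - 1*0) = -25*(1 + 0) = -25*1 = -25)
1/(T(l, 7) + b(-26)) = 1/(-17 - 25) = 1/(-42) = -1/42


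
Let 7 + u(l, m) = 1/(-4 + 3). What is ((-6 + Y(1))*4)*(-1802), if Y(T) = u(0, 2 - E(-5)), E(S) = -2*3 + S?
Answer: 100912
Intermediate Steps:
E(S) = -6 + S
u(l, m) = -8 (u(l, m) = -7 + 1/(-4 + 3) = -7 + 1/(-1) = -7 - 1 = -8)
Y(T) = -8
((-6 + Y(1))*4)*(-1802) = ((-6 - 8)*4)*(-1802) = -14*4*(-1802) = -56*(-1802) = 100912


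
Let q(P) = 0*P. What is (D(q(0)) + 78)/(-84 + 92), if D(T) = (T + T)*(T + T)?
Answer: 39/4 ≈ 9.7500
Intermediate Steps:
q(P) = 0
D(T) = 4*T**2 (D(T) = (2*T)*(2*T) = 4*T**2)
(D(q(0)) + 78)/(-84 + 92) = (4*0**2 + 78)/(-84 + 92) = (4*0 + 78)/8 = (0 + 78)*(1/8) = 78*(1/8) = 39/4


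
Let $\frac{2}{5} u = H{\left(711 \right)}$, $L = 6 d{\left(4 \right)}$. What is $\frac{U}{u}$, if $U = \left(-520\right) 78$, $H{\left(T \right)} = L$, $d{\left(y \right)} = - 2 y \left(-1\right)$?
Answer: $-338$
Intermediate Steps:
$d{\left(y \right)} = 2 y$
$L = 48$ ($L = 6 \cdot 2 \cdot 4 = 6 \cdot 8 = 48$)
$H{\left(T \right)} = 48$
$u = 120$ ($u = \frac{5}{2} \cdot 48 = 120$)
$U = -40560$
$\frac{U}{u} = - \frac{40560}{120} = \left(-40560\right) \frac{1}{120} = -338$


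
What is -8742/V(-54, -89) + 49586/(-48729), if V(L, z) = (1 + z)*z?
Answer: -407173235/190822764 ≈ -2.1338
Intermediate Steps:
V(L, z) = z*(1 + z)
-8742/V(-54, -89) + 49586/(-48729) = -8742*(-1/(89*(1 - 89))) + 49586/(-48729) = -8742/((-89*(-88))) + 49586*(-1/48729) = -8742/7832 - 49586/48729 = -8742*1/7832 - 49586/48729 = -4371/3916 - 49586/48729 = -407173235/190822764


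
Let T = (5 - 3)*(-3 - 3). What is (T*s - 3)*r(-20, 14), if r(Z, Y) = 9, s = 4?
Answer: -459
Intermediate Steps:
T = -12 (T = 2*(-6) = -12)
(T*s - 3)*r(-20, 14) = (-12*4 - 3)*9 = (-48 - 3)*9 = -51*9 = -459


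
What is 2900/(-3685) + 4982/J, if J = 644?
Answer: 1649107/237314 ≈ 6.9491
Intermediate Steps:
2900/(-3685) + 4982/J = 2900/(-3685) + 4982/644 = 2900*(-1/3685) + 4982*(1/644) = -580/737 + 2491/322 = 1649107/237314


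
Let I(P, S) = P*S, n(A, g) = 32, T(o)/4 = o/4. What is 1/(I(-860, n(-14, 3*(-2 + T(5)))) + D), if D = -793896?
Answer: -1/821416 ≈ -1.2174e-6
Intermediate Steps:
T(o) = o (T(o) = 4*(o/4) = o)
1/(I(-860, n(-14, 3*(-2 + T(5)))) + D) = 1/(-860*32 - 793896) = 1/(-27520 - 793896) = 1/(-821416) = -1/821416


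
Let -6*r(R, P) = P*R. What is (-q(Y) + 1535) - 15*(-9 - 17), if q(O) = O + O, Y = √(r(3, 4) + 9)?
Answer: 1925 - 2*√7 ≈ 1919.7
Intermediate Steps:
r(R, P) = -P*R/6
Y = √7 (Y = √(-⅙*4*3 + 9) = √(-2 + 9) = √7 ≈ 2.6458)
q(O) = 2*O
(-q(Y) + 1535) - 15*(-9 - 17) = (-2*√7 + 1535) - 15*(-9 - 17) = (-2*√7 + 1535) - 15*(-26) = (1535 - 2*√7) + 390 = 1925 - 2*√7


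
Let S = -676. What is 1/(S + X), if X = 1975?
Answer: 1/1299 ≈ 0.00076982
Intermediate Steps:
1/(S + X) = 1/(-676 + 1975) = 1/1299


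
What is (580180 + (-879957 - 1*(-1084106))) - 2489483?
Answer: -1705154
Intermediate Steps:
(580180 + (-879957 - 1*(-1084106))) - 2489483 = (580180 + (-879957 + 1084106)) - 2489483 = (580180 + 204149) - 2489483 = 784329 - 2489483 = -1705154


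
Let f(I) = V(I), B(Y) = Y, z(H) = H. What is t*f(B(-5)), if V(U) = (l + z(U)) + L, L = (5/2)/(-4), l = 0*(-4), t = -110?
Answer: 2475/4 ≈ 618.75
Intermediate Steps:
l = 0
L = -5/8 (L = (5*(1/2))*(-1/4) = (5/2)*(-1/4) = -5/8 ≈ -0.62500)
V(U) = -5/8 + U (V(U) = (0 + U) - 5/8 = U - 5/8 = -5/8 + U)
f(I) = -5/8 + I
t*f(B(-5)) = -110*(-5/8 - 5) = -110*(-45/8) = 2475/4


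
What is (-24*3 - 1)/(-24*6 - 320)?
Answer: 73/464 ≈ 0.15733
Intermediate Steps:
(-24*3 - 1)/(-24*6 - 320) = (-72 - 1)/(-144 - 320) = -73/(-464) = -73*(-1/464) = 73/464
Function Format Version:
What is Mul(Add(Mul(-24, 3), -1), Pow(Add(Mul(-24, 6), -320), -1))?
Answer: Rational(73, 464) ≈ 0.15733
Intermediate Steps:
Mul(Add(Mul(-24, 3), -1), Pow(Add(Mul(-24, 6), -320), -1)) = Mul(Add(-72, -1), Pow(Add(-144, -320), -1)) = Mul(-73, Pow(-464, -1)) = Mul(-73, Rational(-1, 464)) = Rational(73, 464)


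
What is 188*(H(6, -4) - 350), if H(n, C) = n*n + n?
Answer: -57904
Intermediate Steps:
H(n, C) = n + n² (H(n, C) = n² + n = n + n²)
188*(H(6, -4) - 350) = 188*(6*(1 + 6) - 350) = 188*(6*7 - 350) = 188*(42 - 350) = 188*(-308) = -57904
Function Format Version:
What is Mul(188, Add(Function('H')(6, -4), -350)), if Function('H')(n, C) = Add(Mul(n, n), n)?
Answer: -57904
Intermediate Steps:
Function('H')(n, C) = Add(n, Pow(n, 2)) (Function('H')(n, C) = Add(Pow(n, 2), n) = Add(n, Pow(n, 2)))
Mul(188, Add(Function('H')(6, -4), -350)) = Mul(188, Add(Mul(6, Add(1, 6)), -350)) = Mul(188, Add(Mul(6, 7), -350)) = Mul(188, Add(42, -350)) = Mul(188, -308) = -57904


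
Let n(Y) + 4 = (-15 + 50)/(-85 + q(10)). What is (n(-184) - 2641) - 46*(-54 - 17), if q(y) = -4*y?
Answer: 15518/25 ≈ 620.72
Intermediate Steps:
n(Y) = -107/25 (n(Y) = -4 + (-15 + 50)/(-85 - 4*10) = -4 + 35/(-85 - 40) = -4 + 35/(-125) = -4 + 35*(-1/125) = -4 - 7/25 = -107/25)
(n(-184) - 2641) - 46*(-54 - 17) = (-107/25 - 2641) - 46*(-54 - 17) = -66132/25 - 46*(-71) = -66132/25 + 3266 = 15518/25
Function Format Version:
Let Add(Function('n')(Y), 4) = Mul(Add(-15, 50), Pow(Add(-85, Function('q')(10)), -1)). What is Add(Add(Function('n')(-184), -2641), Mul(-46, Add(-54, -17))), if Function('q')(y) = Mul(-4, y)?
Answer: Rational(15518, 25) ≈ 620.72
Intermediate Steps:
Function('n')(Y) = Rational(-107, 25) (Function('n')(Y) = Add(-4, Mul(Add(-15, 50), Pow(Add(-85, Mul(-4, 10)), -1))) = Add(-4, Mul(35, Pow(Add(-85, -40), -1))) = Add(-4, Mul(35, Pow(-125, -1))) = Add(-4, Mul(35, Rational(-1, 125))) = Add(-4, Rational(-7, 25)) = Rational(-107, 25))
Add(Add(Function('n')(-184), -2641), Mul(-46, Add(-54, -17))) = Add(Add(Rational(-107, 25), -2641), Mul(-46, Add(-54, -17))) = Add(Rational(-66132, 25), Mul(-46, -71)) = Add(Rational(-66132, 25), 3266) = Rational(15518, 25)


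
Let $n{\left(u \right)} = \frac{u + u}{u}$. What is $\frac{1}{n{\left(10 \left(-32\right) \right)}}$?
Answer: $\frac{1}{2} \approx 0.5$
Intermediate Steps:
$n{\left(u \right)} = 2$ ($n{\left(u \right)} = \frac{2 u}{u} = 2$)
$\frac{1}{n{\left(10 \left(-32\right) \right)}} = \frac{1}{2}$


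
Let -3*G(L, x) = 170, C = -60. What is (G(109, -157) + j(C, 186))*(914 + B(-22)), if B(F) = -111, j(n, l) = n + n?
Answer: -425590/3 ≈ -1.4186e+5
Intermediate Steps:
j(n, l) = 2*n
G(L, x) = -170/3 (G(L, x) = -⅓*170 = -170/3)
(G(109, -157) + j(C, 186))*(914 + B(-22)) = (-170/3 + 2*(-60))*(914 - 111) = (-170/3 - 120)*803 = -530/3*803 = -425590/3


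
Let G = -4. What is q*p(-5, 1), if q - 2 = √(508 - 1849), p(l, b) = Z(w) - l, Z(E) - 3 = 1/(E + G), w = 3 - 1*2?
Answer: 46/3 + 23*I*√149 ≈ 15.333 + 280.75*I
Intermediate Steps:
w = 1 (w = 3 - 2 = 1)
Z(E) = 3 + 1/(-4 + E) (Z(E) = 3 + 1/(E - 4) = 3 + 1/(-4 + E))
p(l, b) = 8/3 - l (p(l, b) = (-11 + 3*1)/(-4 + 1) - l = (-11 + 3)/(-3) - l = -⅓*(-8) - l = 8/3 - l)
q = 2 + 3*I*√149 (q = 2 + √(508 - 1849) = 2 + √(-1341) = 2 + 3*I*√149 ≈ 2.0 + 36.62*I)
q*p(-5, 1) = (2 + 3*I*√149)*(8/3 - 1*(-5)) = (2 + 3*I*√149)*(8/3 + 5) = (2 + 3*I*√149)*(23/3) = 46/3 + 23*I*√149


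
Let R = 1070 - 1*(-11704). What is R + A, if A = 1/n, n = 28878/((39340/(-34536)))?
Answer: 3184975286813/249332652 ≈ 12774.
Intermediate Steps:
R = 12774 (R = 1070 + 11704 = 12774)
n = -249332652/9835 (n = 28878/((39340*(-1/34536))) = 28878/(-9835/8634) = 28878*(-8634/9835) = -249332652/9835 ≈ -25352.)
A = -9835/249332652 (A = 1/(-249332652/9835) = -9835/249332652 ≈ -3.9445e-5)
R + A = 12774 - 9835/249332652 = 3184975286813/249332652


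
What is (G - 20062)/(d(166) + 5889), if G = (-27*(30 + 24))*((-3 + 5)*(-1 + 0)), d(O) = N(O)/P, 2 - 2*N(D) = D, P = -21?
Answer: -360066/123751 ≈ -2.9096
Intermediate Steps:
N(D) = 1 - D/2
d(O) = -1/21 + O/42 (d(O) = (1 - O/2)/(-21) = (1 - O/2)*(-1/21) = -1/21 + O/42)
G = 2916 (G = (-27*54)*(2*(-1)) = -1458*(-2) = 2916)
(G - 20062)/(d(166) + 5889) = (2916 - 20062)/((-1/21 + (1/42)*166) + 5889) = -17146/((-1/21 + 83/21) + 5889) = -17146/(82/21 + 5889) = -17146/123751/21 = -17146*21/123751 = -360066/123751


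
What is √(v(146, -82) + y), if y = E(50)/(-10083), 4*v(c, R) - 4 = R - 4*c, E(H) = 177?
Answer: I*√7478957698/6722 ≈ 12.865*I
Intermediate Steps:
v(c, R) = 1 - c + R/4 (v(c, R) = 1 + (R - 4*c)/4 = 1 + (-c + R/4) = 1 - c + R/4)
y = -59/3361 (y = 177/(-10083) = 177*(-1/10083) = -59/3361 ≈ -0.017554)
√(v(146, -82) + y) = √((1 - 1*146 + (¼)*(-82)) - 59/3361) = √((1 - 146 - 41/2) - 59/3361) = √(-331/2 - 59/3361) = √(-1112609/6722) = I*√7478957698/6722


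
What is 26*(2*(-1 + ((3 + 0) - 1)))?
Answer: 52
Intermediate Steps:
26*(2*(-1 + ((3 + 0) - 1))) = 26*(2*(-1 + (3 - 1))) = 26*(2*(-1 + 2)) = 26*(2*1) = 26*2 = 52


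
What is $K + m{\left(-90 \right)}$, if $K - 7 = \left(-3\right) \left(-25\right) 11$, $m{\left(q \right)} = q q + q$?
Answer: $8842$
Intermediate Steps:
$m{\left(q \right)} = q + q^{2}$ ($m{\left(q \right)} = q^{2} + q = q + q^{2}$)
$K = 832$ ($K = 7 + \left(-3\right) \left(-25\right) 11 = 7 + 75 \cdot 11 = 7 + 825 = 832$)
$K + m{\left(-90 \right)} = 832 - 90 \left(1 - 90\right) = 832 - -8010 = 832 + 8010 = 8842$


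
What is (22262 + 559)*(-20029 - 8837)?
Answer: -658750986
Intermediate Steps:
(22262 + 559)*(-20029 - 8837) = 22821*(-28866) = -658750986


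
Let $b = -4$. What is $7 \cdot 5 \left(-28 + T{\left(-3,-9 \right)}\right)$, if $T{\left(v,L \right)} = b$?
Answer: $-1120$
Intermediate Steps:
$T{\left(v,L \right)} = -4$
$7 \cdot 5 \left(-28 + T{\left(-3,-9 \right)}\right) = 7 \cdot 5 \left(-28 - 4\right) = 35 \left(-32\right) = -1120$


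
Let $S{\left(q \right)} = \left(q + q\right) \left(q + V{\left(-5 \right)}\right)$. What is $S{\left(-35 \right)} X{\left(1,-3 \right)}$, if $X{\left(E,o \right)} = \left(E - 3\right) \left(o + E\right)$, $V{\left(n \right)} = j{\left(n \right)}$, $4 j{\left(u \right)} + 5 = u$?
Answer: $10500$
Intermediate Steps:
$j{\left(u \right)} = - \frac{5}{4} + \frac{u}{4}$
$V{\left(n \right)} = - \frac{5}{4} + \frac{n}{4}$
$X{\left(E,o \right)} = \left(-3 + E\right) \left(E + o\right)$
$S{\left(q \right)} = 2 q \left(- \frac{5}{2} + q\right)$ ($S{\left(q \right)} = \left(q + q\right) \left(q + \left(- \frac{5}{4} + \frac{1}{4} \left(-5\right)\right)\right) = 2 q \left(q - \frac{5}{2}\right) = 2 q \left(- \frac{5}{2} + q\right)$)
$S{\left(-35 \right)} X{\left(1,-3 \right)} = - 35 \left(-5 + 2 \left(-35\right)\right) \left(1^{2} - 3 - -9 + 1 \left(-3\right)\right) = - 35 \left(-5 - 70\right) \left(1 - 3 + 9 - 3\right) = \left(-35\right) \left(-75\right) 4 = 2625 \cdot 4 = 10500$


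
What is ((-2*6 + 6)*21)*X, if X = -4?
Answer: 504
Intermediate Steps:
((-2*6 + 6)*21)*X = ((-2*6 + 6)*21)*(-4) = ((-12 + 6)*21)*(-4) = -6*21*(-4) = -126*(-4) = 504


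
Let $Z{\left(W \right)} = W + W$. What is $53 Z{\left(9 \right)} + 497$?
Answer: $1451$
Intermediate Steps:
$Z{\left(W \right)} = 2 W$
$53 Z{\left(9 \right)} + 497 = 53 \cdot 2 \cdot 9 + 497 = 53 \cdot 18 + 497 = 954 + 497 = 1451$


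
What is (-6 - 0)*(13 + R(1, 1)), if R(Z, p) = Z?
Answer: -84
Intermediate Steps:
(-6 - 0)*(13 + R(1, 1)) = (-6 - 0)*(13 + 1) = (-6 - 1*0)*14 = (-6 + 0)*14 = -6*14 = -84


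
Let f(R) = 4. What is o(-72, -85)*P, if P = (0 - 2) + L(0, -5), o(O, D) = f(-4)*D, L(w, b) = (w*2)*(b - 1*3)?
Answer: 680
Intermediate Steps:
L(w, b) = 2*w*(-3 + b) (L(w, b) = (2*w)*(b - 3) = (2*w)*(-3 + b) = 2*w*(-3 + b))
o(O, D) = 4*D
P = -2 (P = (0 - 2) + 2*0*(-3 - 5) = -2 + 2*0*(-8) = -2 + 0 = -2)
o(-72, -85)*P = (4*(-85))*(-2) = -340*(-2) = 680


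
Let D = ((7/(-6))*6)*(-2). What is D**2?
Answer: 196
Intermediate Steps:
D = 14 (D = ((7*(-1/6))*6)*(-2) = -7/6*6*(-2) = -7*(-2) = 14)
D**2 = 14**2 = 196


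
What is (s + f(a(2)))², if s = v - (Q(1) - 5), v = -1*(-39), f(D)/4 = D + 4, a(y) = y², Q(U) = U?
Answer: 5625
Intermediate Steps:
f(D) = 16 + 4*D (f(D) = 4*(D + 4) = 4*(4 + D) = 16 + 4*D)
v = 39
s = 43 (s = 39 - (1 - 5) = 39 - 1*(-4) = 39 + 4 = 43)
(s + f(a(2)))² = (43 + (16 + 4*2²))² = (43 + (16 + 4*4))² = (43 + (16 + 16))² = (43 + 32)² = 75² = 5625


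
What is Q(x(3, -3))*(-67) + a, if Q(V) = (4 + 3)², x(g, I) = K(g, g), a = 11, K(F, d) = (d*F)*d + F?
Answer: -3272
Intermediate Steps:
K(F, d) = F + F*d² (K(F, d) = (F*d)*d + F = F*d² + F = F + F*d²)
x(g, I) = g*(1 + g²)
Q(V) = 49 (Q(V) = 7² = 49)
Q(x(3, -3))*(-67) + a = 49*(-67) + 11 = -3283 + 11 = -3272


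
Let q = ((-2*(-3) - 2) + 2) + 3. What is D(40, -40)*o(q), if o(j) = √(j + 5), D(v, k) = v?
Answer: 40*√14 ≈ 149.67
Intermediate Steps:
q = 9 (q = ((6 - 2) + 2) + 3 = (4 + 2) + 3 = 6 + 3 = 9)
o(j) = √(5 + j)
D(40, -40)*o(q) = 40*√(5 + 9) = 40*√14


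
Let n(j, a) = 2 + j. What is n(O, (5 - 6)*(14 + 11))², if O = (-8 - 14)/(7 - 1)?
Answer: 25/9 ≈ 2.7778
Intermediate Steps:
O = -11/3 (O = -22/6 = -22*⅙ = -11/3 ≈ -3.6667)
n(O, (5 - 6)*(14 + 11))² = (2 - 11/3)² = (-5/3)² = 25/9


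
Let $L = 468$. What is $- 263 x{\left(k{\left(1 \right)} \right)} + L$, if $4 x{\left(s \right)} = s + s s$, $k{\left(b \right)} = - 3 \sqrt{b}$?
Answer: $\frac{147}{2} \approx 73.5$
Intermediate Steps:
$x{\left(s \right)} = \frac{s}{4} + \frac{s^{2}}{4}$ ($x{\left(s \right)} = \frac{s + s s}{4} = \frac{s + s^{2}}{4} = \frac{s}{4} + \frac{s^{2}}{4}$)
$- 263 x{\left(k{\left(1 \right)} \right)} + L = - 263 \frac{- 3 \sqrt{1} \left(1 - 3 \sqrt{1}\right)}{4} + 468 = - 263 \frac{\left(-3\right) 1 \left(1 - 3\right)}{4} + 468 = - 263 \cdot \frac{1}{4} \left(-3\right) \left(1 - 3\right) + 468 = - 263 \cdot \frac{1}{4} \left(-3\right) \left(-2\right) + 468 = \left(-263\right) \frac{3}{2} + 468 = - \frac{789}{2} + 468 = \frac{147}{2}$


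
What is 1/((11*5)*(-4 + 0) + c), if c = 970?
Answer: 1/750 ≈ 0.0013333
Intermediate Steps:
1/((11*5)*(-4 + 0) + c) = 1/((11*5)*(-4 + 0) + 970) = 1/(55*(-4) + 970) = 1/(-220 + 970) = 1/750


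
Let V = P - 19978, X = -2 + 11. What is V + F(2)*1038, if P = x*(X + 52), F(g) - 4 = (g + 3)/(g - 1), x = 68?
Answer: -6488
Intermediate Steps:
X = 9
F(g) = 4 + (3 + g)/(-1 + g) (F(g) = 4 + (g + 3)/(g - 1) = 4 + (3 + g)/(-1 + g))
P = 4148 (P = 68*(9 + 52) = 68*61 = 4148)
V = -15830 (V = 4148 - 19978 = -15830)
V + F(2)*1038 = -15830 + ((-1 + 5*2)/(-1 + 2))*1038 = -15830 + ((-1 + 10)/1)*1038 = -15830 + (1*9)*1038 = -15830 + 9*1038 = -15830 + 9342 = -6488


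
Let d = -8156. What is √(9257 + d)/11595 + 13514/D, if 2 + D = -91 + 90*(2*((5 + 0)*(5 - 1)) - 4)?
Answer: 13514/3147 + √1101/11595 ≈ 4.2971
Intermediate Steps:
D = 3147 (D = -2 + (-91 + 90*(2*((5 + 0)*(5 - 1)) - 4)) = -2 + (-91 + 90*(2*(5*4) - 4)) = -2 + (-91 + 90*(2*20 - 4)) = -2 + (-91 + 90*(40 - 4)) = -2 + (-91 + 90*36) = -2 + (-91 + 3240) = -2 + 3149 = 3147)
√(9257 + d)/11595 + 13514/D = √(9257 - 8156)/11595 + 13514/3147 = √1101*(1/11595) + 13514*(1/3147) = √1101/11595 + 13514/3147 = 13514/3147 + √1101/11595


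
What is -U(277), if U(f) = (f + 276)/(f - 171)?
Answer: -553/106 ≈ -5.2170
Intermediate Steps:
U(f) = (276 + f)/(-171 + f)
-U(277) = -(276 + 277)/(-171 + 277) = -553/106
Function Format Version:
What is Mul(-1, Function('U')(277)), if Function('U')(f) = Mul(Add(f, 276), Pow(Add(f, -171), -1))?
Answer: Rational(-553, 106) ≈ -5.2170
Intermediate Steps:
Function('U')(f) = Mul(Pow(Add(-171, f), -1), Add(276, f)) (Function('U')(f) = Mul(Add(276, f), Pow(Add(-171, f), -1)) = Mul(Pow(Add(-171, f), -1), Add(276, f)))
Mul(-1, Function('U')(277)) = Mul(-1, Mul(Pow(Add(-171, 277), -1), Add(276, 277))) = Mul(-1, Mul(Pow(106, -1), 553)) = Mul(-1, Mul(Rational(1, 106), 553)) = Mul(-1, Rational(553, 106)) = Rational(-553, 106)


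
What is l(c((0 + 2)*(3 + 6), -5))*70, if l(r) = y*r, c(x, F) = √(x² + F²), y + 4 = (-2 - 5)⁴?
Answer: 167790*√349 ≈ 3.1346e+6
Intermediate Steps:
y = 2397 (y = -4 + (-2 - 5)⁴ = -4 + (-7)⁴ = -4 + 2401 = 2397)
c(x, F) = √(F² + x²)
l(r) = 2397*r
l(c((0 + 2)*(3 + 6), -5))*70 = (2397*√((-5)² + ((0 + 2)*(3 + 6))²))*70 = (2397*√(25 + (2*9)²))*70 = (2397*√(25 + 18²))*70 = (2397*√(25 + 324))*70 = (2397*√349)*70 = 167790*√349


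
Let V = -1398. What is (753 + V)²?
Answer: 416025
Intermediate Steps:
(753 + V)² = (753 - 1398)² = (-645)² = 416025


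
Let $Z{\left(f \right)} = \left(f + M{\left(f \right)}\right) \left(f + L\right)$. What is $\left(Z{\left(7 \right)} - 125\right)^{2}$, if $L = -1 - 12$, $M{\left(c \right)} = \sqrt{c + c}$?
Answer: $28393 + 2004 \sqrt{14} \approx 35891.0$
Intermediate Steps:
$M{\left(c \right)} = \sqrt{2} \sqrt{c}$ ($M{\left(c \right)} = \sqrt{2 c} = \sqrt{2} \sqrt{c}$)
$L = -13$ ($L = -1 - 12 = -13$)
$Z{\left(f \right)} = \left(-13 + f\right) \left(f + \sqrt{2} \sqrt{f}\right)$ ($Z{\left(f \right)} = \left(f + \sqrt{2} \sqrt{f}\right) \left(f - 13\right) = \left(f + \sqrt{2} \sqrt{f}\right) \left(-13 + f\right) = \left(-13 + f\right) \left(f + \sqrt{2} \sqrt{f}\right)$)
$\left(Z{\left(7 \right)} - 125\right)^{2} = \left(\left(7^{2} - 91 + \sqrt{2} \cdot 7^{\frac{3}{2}} - 13 \sqrt{2} \sqrt{7}\right) - 125\right)^{2} = \left(\left(49 - 91 + \sqrt{2} \cdot 7 \sqrt{7} - 13 \sqrt{14}\right) - 125\right)^{2} = \left(\left(49 - 91 + 7 \sqrt{14} - 13 \sqrt{14}\right) - 125\right)^{2} = \left(\left(-42 - 6 \sqrt{14}\right) - 125\right)^{2} = \left(-167 - 6 \sqrt{14}\right)^{2}$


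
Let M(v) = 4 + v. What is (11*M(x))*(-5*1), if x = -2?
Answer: -110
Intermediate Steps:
(11*M(x))*(-5*1) = (11*(4 - 2))*(-5*1) = (11*2)*(-5) = 22*(-5) = -110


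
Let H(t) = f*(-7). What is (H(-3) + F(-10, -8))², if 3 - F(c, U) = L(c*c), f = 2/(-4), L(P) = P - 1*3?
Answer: 32761/4 ≈ 8190.3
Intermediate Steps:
L(P) = -3 + P (L(P) = P - 3 = -3 + P)
f = -½ (f = 2*(-¼) = -½ ≈ -0.50000)
F(c, U) = 6 - c² (F(c, U) = 3 - (-3 + c*c) = 3 - (-3 + c²) = 3 + (3 - c²) = 6 - c²)
H(t) = 7/2 (H(t) = -½*(-7) = 7/2)
(H(-3) + F(-10, -8))² = (7/2 + (6 - 1*(-10)²))² = (7/2 + (6 - 1*100))² = (7/2 + (6 - 100))² = (7/2 - 94)² = (-181/2)² = 32761/4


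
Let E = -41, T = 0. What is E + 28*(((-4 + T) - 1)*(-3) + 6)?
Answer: 547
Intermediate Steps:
E + 28*(((-4 + T) - 1)*(-3) + 6) = -41 + 28*(((-4 + 0) - 1)*(-3) + 6) = -41 + 28*((-4 - 1)*(-3) + 6) = -41 + 28*(-5*(-3) + 6) = -41 + 28*(15 + 6) = -41 + 28*21 = -41 + 588 = 547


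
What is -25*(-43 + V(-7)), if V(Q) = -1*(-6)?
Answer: 925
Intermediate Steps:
V(Q) = 6
-25*(-43 + V(-7)) = -25*(-43 + 6) = -25*(-37) = 925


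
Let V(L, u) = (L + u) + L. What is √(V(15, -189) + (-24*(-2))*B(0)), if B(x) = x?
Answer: I*√159 ≈ 12.61*I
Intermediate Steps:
V(L, u) = u + 2*L
√(V(15, -189) + (-24*(-2))*B(0)) = √((-189 + 2*15) - 24*(-2)*0) = √((-189 + 30) + 48*0) = √(-159 + 0) = √(-159) = I*√159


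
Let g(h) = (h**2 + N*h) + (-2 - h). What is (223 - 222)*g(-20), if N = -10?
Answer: 618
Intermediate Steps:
g(h) = -2 + h**2 - 11*h (g(h) = (h**2 - 10*h) + (-2 - h) = -2 + h**2 - 11*h)
(223 - 222)*g(-20) = (223 - 222)*(-2 + (-20)**2 - 11*(-20)) = 1*(-2 + 400 + 220) = 1*618 = 618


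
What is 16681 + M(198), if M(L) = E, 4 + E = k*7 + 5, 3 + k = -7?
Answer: 16612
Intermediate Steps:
k = -10 (k = -3 - 7 = -10)
E = -69 (E = -4 + (-10*7 + 5) = -4 + (-70 + 5) = -4 - 65 = -69)
M(L) = -69
16681 + M(198) = 16681 - 69 = 16612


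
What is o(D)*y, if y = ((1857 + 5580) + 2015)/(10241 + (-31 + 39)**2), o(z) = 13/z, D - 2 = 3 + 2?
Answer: 122876/72135 ≈ 1.7034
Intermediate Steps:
D = 7 (D = 2 + (3 + 2) = 2 + 5 = 7)
y = 9452/10305 (y = (7437 + 2015)/(10241 + 8**2) = 9452/(10241 + 64) = 9452/10305 ≈ 0.91722)
o(D)*y = (13/7)*(9452/10305) = 122876/72135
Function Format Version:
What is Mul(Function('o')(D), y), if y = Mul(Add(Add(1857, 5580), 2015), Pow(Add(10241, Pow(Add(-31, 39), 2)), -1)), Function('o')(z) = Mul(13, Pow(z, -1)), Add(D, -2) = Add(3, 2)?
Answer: Rational(122876, 72135) ≈ 1.7034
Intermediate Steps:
D = 7 (D = Add(2, Add(3, 2)) = Add(2, 5) = 7)
y = Rational(9452, 10305) (y = Mul(Add(7437, 2015), Pow(Add(10241, Pow(8, 2)), -1)) = Mul(9452, Pow(Add(10241, 64), -1)) = Mul(9452, Pow(10305, -1)) = Mul(9452, Rational(1, 10305)) = Rational(9452, 10305) ≈ 0.91722)
Mul(Function('o')(D), y) = Mul(Mul(13, Pow(7, -1)), Rational(9452, 10305)) = Mul(Mul(13, Rational(1, 7)), Rational(9452, 10305)) = Mul(Rational(13, 7), Rational(9452, 10305)) = Rational(122876, 72135)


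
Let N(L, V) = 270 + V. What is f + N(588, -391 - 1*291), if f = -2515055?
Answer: -2515467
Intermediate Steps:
f + N(588, -391 - 1*291) = -2515055 + (270 + (-391 - 1*291)) = -2515055 + (270 + (-391 - 291)) = -2515055 + (270 - 682) = -2515055 - 412 = -2515467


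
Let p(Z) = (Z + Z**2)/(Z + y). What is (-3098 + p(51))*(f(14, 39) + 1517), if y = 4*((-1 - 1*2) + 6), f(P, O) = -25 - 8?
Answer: -13604888/3 ≈ -4.5350e+6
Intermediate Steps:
f(P, O) = -33
y = 12 (y = 4*((-1 - 2) + 6) = 4*(-3 + 6) = 4*3 = 12)
p(Z) = (Z + Z**2)/(12 + Z) (p(Z) = (Z + Z**2)/(Z + 12) = (Z + Z**2)/(12 + Z))
(-3098 + p(51))*(f(14, 39) + 1517) = (-3098 + 51*(1 + 51)/(12 + 51))*(-33 + 1517) = (-3098 + 51*52/63)*1484 = (-3098 + 51*(1/63)*52)*1484 = (-3098 + 884/21)*1484 = -64174/21*1484 = -13604888/3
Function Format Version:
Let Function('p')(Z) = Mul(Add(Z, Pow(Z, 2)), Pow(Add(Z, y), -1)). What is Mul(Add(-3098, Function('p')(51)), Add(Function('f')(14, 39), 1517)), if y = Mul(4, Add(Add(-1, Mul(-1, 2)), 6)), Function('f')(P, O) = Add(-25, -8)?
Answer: Rational(-13604888, 3) ≈ -4.5350e+6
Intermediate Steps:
Function('f')(P, O) = -33
y = 12 (y = Mul(4, Add(Add(-1, -2), 6)) = Mul(4, Add(-3, 6)) = Mul(4, 3) = 12)
Function('p')(Z) = Mul(Pow(Add(12, Z), -1), Add(Z, Pow(Z, 2))) (Function('p')(Z) = Mul(Add(Z, Pow(Z, 2)), Pow(Add(Z, 12), -1)) = Mul(Add(Z, Pow(Z, 2)), Pow(Add(12, Z), -1)) = Mul(Pow(Add(12, Z), -1), Add(Z, Pow(Z, 2))))
Mul(Add(-3098, Function('p')(51)), Add(Function('f')(14, 39), 1517)) = Mul(Add(-3098, Mul(51, Pow(Add(12, 51), -1), Add(1, 51))), Add(-33, 1517)) = Mul(Add(-3098, Mul(51, Pow(63, -1), 52)), 1484) = Mul(Add(-3098, Mul(51, Rational(1, 63), 52)), 1484) = Mul(Add(-3098, Rational(884, 21)), 1484) = Mul(Rational(-64174, 21), 1484) = Rational(-13604888, 3)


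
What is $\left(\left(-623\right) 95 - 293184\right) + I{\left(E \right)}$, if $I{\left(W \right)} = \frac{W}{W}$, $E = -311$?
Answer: $-352368$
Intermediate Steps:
$I{\left(W \right)} = 1$
$\left(\left(-623\right) 95 - 293184\right) + I{\left(E \right)} = \left(\left(-623\right) 95 - 293184\right) + 1 = \left(-59185 - 293184\right) + 1 = -352369 + 1 = -352368$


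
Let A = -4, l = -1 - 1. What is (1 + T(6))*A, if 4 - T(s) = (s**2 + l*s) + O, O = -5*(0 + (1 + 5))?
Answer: -44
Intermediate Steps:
l = -2
O = -30 (O = -5*(0 + 6) = -5*6 = -30)
T(s) = 34 - s**2 + 2*s (T(s) = 4 - ((s**2 - 2*s) - 30) = 4 - (-30 + s**2 - 2*s) = 4 + (30 - s**2 + 2*s) = 34 - s**2 + 2*s)
(1 + T(6))*A = (1 + (34 - 1*6**2 + 2*6))*(-4) = (1 + (34 - 1*36 + 12))*(-4) = (1 + (34 - 36 + 12))*(-4) = (1 + 10)*(-4) = 11*(-4) = -44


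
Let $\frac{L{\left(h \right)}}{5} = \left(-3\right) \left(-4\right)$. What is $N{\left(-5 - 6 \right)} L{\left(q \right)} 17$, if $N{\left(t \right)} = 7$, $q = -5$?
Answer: $7140$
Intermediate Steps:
$L{\left(h \right)} = 60$ ($L{\left(h \right)} = 5 \left(\left(-3\right) \left(-4\right)\right) = 5 \cdot 12 = 60$)
$N{\left(-5 - 6 \right)} L{\left(q \right)} 17 = 7 \cdot 60 \cdot 17 = 420 \cdot 17 = 7140$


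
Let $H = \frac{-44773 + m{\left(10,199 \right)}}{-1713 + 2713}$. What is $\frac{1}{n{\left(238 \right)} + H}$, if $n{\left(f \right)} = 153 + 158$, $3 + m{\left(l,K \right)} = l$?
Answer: $\frac{500}{133117} \approx 0.0037561$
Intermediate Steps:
$m{\left(l,K \right)} = -3 + l$
$n{\left(f \right)} = 311$
$H = - \frac{22383}{500}$ ($H = \frac{-44773 + \left(-3 + 10\right)}{-1713 + 2713} = \frac{-44773 + 7}{1000} = \left(-44766\right) \frac{1}{1000} = - \frac{22383}{500} \approx -44.766$)
$\frac{1}{n{\left(238 \right)} + H} = \frac{1}{311 - \frac{22383}{500}} = \frac{1}{\frac{133117}{500}} = \frac{500}{133117}$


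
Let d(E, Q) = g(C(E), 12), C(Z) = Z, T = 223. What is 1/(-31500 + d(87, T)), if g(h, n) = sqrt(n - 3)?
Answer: -1/31497 ≈ -3.1749e-5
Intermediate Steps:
g(h, n) = sqrt(-3 + n)
d(E, Q) = 3 (d(E, Q) = sqrt(-3 + 12) = sqrt(9) = 3)
1/(-31500 + d(87, T)) = 1/(-31500 + 3) = 1/(-31497) = -1/31497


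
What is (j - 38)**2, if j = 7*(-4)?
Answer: 4356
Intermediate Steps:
j = -28
(j - 38)**2 = (-28 - 38)**2 = (-66)**2 = 4356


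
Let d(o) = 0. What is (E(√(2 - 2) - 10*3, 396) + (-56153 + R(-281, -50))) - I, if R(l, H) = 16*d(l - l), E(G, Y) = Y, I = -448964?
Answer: 393207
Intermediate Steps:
R(l, H) = 0 (R(l, H) = 16*0 = 0)
(E(√(2 - 2) - 10*3, 396) + (-56153 + R(-281, -50))) - I = (396 + (-56153 + 0)) - 1*(-448964) = (396 - 56153) + 448964 = -55757 + 448964 = 393207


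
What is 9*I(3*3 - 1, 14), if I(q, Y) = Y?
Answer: 126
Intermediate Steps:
9*I(3*3 - 1, 14) = 9*14 = 126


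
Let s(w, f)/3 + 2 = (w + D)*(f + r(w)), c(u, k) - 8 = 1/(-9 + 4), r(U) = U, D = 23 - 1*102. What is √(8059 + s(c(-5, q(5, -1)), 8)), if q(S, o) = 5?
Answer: √116953/5 ≈ 68.397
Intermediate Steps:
D = -79 (D = 23 - 102 = -79)
c(u, k) = 39/5 (c(u, k) = 8 + 1/(-9 + 4) = 8 + 1/(-5) = 8 - ⅕ = 39/5)
s(w, f) = -6 + 3*(-79 + w)*(f + w) (s(w, f) = -6 + 3*((w - 79)*(f + w)) = -6 + 3*((-79 + w)*(f + w)) = -6 + 3*(-79 + w)*(f + w))
√(8059 + s(c(-5, q(5, -1)), 8)) = √(8059 + (-6 - 237*8 - 237*39/5 + 3*(39/5)² + 3*8*(39/5))) = √(8059 + (-6 - 1896 - 9243/5 + 3*(1521/25) + 936/5)) = √(8059 + (-6 - 1896 - 9243/5 + 4563/25 + 936/5)) = √(8059 - 84522/25) = √(116953/25) = √116953/5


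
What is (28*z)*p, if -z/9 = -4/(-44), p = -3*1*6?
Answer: 4536/11 ≈ 412.36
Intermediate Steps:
p = -18 (p = -3*6 = -18)
z = -9/11 (z = -(-36)/(-44) = -(-36)*(-1)/44 = -9*1/11 = -9/11 ≈ -0.81818)
(28*z)*p = (28*(-9/11))*(-18) = -252/11*(-18) = 4536/11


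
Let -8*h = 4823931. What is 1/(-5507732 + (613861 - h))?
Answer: -8/34327037 ≈ -2.3305e-7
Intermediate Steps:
h = -4823931/8 (h = -1/8*4823931 = -4823931/8 ≈ -6.0299e+5)
1/(-5507732 + (613861 - h)) = 1/(-5507732 + (613861 - 1*(-4823931/8))) = 1/(-5507732 + (613861 + 4823931/8)) = 1/(-5507732 + 9734819/8) = 1/(-34327037/8) = -8/34327037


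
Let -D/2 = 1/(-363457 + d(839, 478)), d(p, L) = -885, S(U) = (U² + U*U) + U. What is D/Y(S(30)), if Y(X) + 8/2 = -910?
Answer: -1/166504294 ≈ -6.0058e-9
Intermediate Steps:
S(U) = U + 2*U² (S(U) = (U² + U²) + U = 2*U² + U = U + 2*U²)
Y(X) = -914 (Y(X) = -4 - 910 = -914)
D = 1/182171 (D = -2/(-363457 - 885) = -2/(-364342) = -2*(-1/364342) = 1/182171 ≈ 5.4893e-6)
D/Y(S(30)) = (1/182171)/(-914) = (1/182171)*(-1/914) = -1/166504294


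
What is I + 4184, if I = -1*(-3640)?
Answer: 7824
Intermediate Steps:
I = 3640
I + 4184 = 3640 + 4184 = 7824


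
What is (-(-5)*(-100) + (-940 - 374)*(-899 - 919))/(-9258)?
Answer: -1194176/4629 ≈ -257.98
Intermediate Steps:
(-(-5)*(-100) + (-940 - 374)*(-899 - 919))/(-9258) = (-1*500 - 1314*(-1818))*(-1/9258) = (-500 + 2388852)*(-1/9258) = 2388352*(-1/9258) = -1194176/4629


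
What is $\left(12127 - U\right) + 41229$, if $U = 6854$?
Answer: $46502$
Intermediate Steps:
$\left(12127 - U\right) + 41229 = \left(12127 - 6854\right) + 41229 = 5273 + 41229 = 46502$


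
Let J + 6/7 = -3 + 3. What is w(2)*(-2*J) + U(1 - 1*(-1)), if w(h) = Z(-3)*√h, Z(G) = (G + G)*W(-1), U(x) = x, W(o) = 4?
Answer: 2 - 288*√2/7 ≈ -56.185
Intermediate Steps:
Z(G) = 8*G (Z(G) = (G + G)*4 = (2*G)*4 = 8*G)
w(h) = -24*√h (w(h) = (8*(-3))*√h = -24*√h)
J = -6/7 (J = -6/7 + (-3 + 3) = -6/7 + 0 = -6/7 ≈ -0.85714)
w(2)*(-2*J) + U(1 - 1*(-1)) = (-24*√2)*(-2*(-6/7)) + (1 - 1*(-1)) = -24*√2*(12/7) + (1 + 1) = -288*√2/7 + 2 = 2 - 288*√2/7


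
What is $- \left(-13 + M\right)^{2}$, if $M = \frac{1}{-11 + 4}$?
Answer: $- \frac{8464}{49} \approx -172.73$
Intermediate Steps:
$M = - \frac{1}{7}$ ($M = \frac{1}{-7} = - \frac{1}{7} \approx -0.14286$)
$- \left(-13 + M\right)^{2} = - \left(-13 - \frac{1}{7}\right)^{2} = - \left(- \frac{92}{7}\right)^{2} = \left(-1\right) \frac{8464}{49} = - \frac{8464}{49}$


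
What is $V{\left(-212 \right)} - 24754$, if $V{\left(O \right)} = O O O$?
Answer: $-9552882$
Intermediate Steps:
$V{\left(O \right)} = O^{3}$ ($V{\left(O \right)} = O^{2} O = O^{3}$)
$V{\left(-212 \right)} - 24754 = \left(-212\right)^{3} - 24754 = -9528128 - 24754 = -9552882$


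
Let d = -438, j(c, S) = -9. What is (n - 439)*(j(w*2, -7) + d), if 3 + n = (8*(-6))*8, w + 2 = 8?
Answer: 369222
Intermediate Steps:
w = 6 (w = -2 + 8 = 6)
n = -387 (n = -3 + (8*(-6))*8 = -3 - 48*8 = -3 - 384 = -387)
(n - 439)*(j(w*2, -7) + d) = (-387 - 439)*(-9 - 438) = -826*(-447) = 369222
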